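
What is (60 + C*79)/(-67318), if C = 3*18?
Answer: -2163/33659 ≈ -0.064262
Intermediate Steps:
C = 54
(60 + C*79)/(-67318) = (60 + 54*79)/(-67318) = (60 + 4266)*(-1/67318) = 4326*(-1/67318) = -2163/33659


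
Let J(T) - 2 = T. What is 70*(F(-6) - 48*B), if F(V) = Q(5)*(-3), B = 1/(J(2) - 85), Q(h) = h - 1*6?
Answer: 6790/27 ≈ 251.48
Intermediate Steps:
Q(h) = -6 + h (Q(h) = h - 6 = -6 + h)
J(T) = 2 + T
B = -1/81 (B = 1/((2 + 2) - 85) = 1/(4 - 85) = 1/(-81) = -1/81 ≈ -0.012346)
F(V) = 3 (F(V) = (-6 + 5)*(-3) = -1*(-3) = 3)
70*(F(-6) - 48*B) = 70*(3 - 48*(-1/81)) = 70*(3 + 16/27) = 70*(97/27) = 6790/27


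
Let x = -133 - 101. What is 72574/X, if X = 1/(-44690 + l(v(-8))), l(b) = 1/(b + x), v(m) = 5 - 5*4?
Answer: -807589755514/249 ≈ -3.2433e+9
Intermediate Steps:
x = -234
v(m) = -15 (v(m) = 5 - 20 = -15)
l(b) = 1/(-234 + b) (l(b) = 1/(b - 234) = 1/(-234 + b))
X = -249/11127811 (X = 1/(-44690 + 1/(-234 - 15)) = 1/(-44690 + 1/(-249)) = 1/(-44690 - 1/249) = 1/(-11127811/249) = -249/11127811 ≈ -2.2376e-5)
72574/X = 72574/(-249/11127811) = 72574*(-11127811/249) = -807589755514/249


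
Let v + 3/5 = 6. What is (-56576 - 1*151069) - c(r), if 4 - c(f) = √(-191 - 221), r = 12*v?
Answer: -207649 + 2*I*√103 ≈ -2.0765e+5 + 20.298*I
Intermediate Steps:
v = 27/5 (v = -⅗ + 6 = 27/5 ≈ 5.4000)
r = 324/5 (r = 12*(27/5) = 324/5 ≈ 64.800)
c(f) = 4 - 2*I*√103 (c(f) = 4 - √(-191 - 221) = 4 - √(-412) = 4 - 2*I*√103)
(-56576 - 1*151069) - c(r) = (-56576 - 1*151069) - (4 - 2*I*√103) = (-56576 - 151069) + (-4 + 2*I*√103) = -207645 + (-4 + 2*I*√103) = -207649 + 2*I*√103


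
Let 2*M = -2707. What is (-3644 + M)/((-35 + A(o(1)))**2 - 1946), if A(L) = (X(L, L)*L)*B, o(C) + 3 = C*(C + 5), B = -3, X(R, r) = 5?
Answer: -9995/8908 ≈ -1.1220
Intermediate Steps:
M = -2707/2 (M = (1/2)*(-2707) = -2707/2 ≈ -1353.5)
o(C) = -3 + C*(5 + C) (o(C) = -3 + C*(C + 5) = -3 + C*(5 + C))
A(L) = -15*L (A(L) = (5*L)*(-3) = -15*L)
(-3644 + M)/((-35 + A(o(1)))**2 - 1946) = (-3644 - 2707/2)/((-35 - 15*(-3 + 1**2 + 5*1))**2 - 1946) = -9995/(2*((-35 - 15*(-3 + 1 + 5))**2 - 1946)) = -9995/(2*((-35 - 15*3)**2 - 1946)) = -9995/(2*((-35 - 45)**2 - 1946)) = -9995/(2*((-80)**2 - 1946)) = -9995/(2*(6400 - 1946)) = -9995/2/4454 = -9995/2*1/4454 = -9995/8908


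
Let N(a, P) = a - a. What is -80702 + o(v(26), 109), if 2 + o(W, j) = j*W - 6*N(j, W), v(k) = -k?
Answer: -83538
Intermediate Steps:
N(a, P) = 0
o(W, j) = -2 + W*j (o(W, j) = -2 + (j*W - 6*0) = -2 + (W*j + 0) = -2 + W*j)
-80702 + o(v(26), 109) = -80702 + (-2 - 1*26*109) = -80702 + (-2 - 26*109) = -80702 + (-2 - 2834) = -80702 - 2836 = -83538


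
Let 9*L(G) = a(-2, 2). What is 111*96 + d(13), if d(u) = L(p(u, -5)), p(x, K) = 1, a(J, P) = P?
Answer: 95906/9 ≈ 10656.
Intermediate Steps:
L(G) = 2/9 (L(G) = (1/9)*2 = 2/9)
d(u) = 2/9
111*96 + d(13) = 111*96 + 2/9 = 10656 + 2/9 = 95906/9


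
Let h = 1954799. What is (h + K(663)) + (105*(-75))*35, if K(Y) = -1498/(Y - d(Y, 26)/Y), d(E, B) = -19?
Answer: 369071873569/219794 ≈ 1.6792e+6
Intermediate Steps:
K(Y) = -1498/(Y + 19/Y) (K(Y) = -1498/(Y - (-19)/Y) = -1498/(Y + 19/Y))
(h + K(663)) + (105*(-75))*35 = (1954799 - 1498*663/(19 + 663²)) + (105*(-75))*35 = (1954799 - 1498*663/(19 + 439569)) - 7875*35 = (1954799 - 1498*663/439588) - 275625 = (1954799 - 1498*663*1/439588) - 275625 = (1954799 - 496587/219794) - 275625 = 429652594819/219794 - 275625 = 369071873569/219794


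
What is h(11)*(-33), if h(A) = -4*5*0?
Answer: 0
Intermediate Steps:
h(A) = 0 (h(A) = -20*0 = 0)
h(11)*(-33) = 0*(-33) = 0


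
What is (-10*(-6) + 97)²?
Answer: 24649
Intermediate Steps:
(-10*(-6) + 97)² = (60 + 97)² = 157² = 24649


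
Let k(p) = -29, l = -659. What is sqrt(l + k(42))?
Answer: 4*I*sqrt(43) ≈ 26.23*I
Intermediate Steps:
sqrt(l + k(42)) = sqrt(-659 - 29) = sqrt(-688) = 4*I*sqrt(43)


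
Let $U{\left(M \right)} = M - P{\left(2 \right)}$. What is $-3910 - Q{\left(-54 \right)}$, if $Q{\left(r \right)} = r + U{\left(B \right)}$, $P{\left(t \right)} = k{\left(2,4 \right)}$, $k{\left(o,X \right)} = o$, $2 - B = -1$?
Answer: $-3857$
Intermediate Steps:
$B = 3$ ($B = 2 - -1 = 2 + 1 = 3$)
$P{\left(t \right)} = 2$
$U{\left(M \right)} = -2 + M$ ($U{\left(M \right)} = M - 2 = -2 + M$)
$Q{\left(r \right)} = 1 + r$ ($Q{\left(r \right)} = r + \left(-2 + 3\right) = r + 1 = 1 + r$)
$-3910 - Q{\left(-54 \right)} = -3910 - \left(1 - 54\right) = -3910 - -53 = -3910 + 53 = -3857$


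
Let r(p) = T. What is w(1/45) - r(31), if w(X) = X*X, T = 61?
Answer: -123524/2025 ≈ -61.000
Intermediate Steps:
r(p) = 61
w(X) = X²
w(1/45) - r(31) = (1/45)² - 1*61 = (1/45)² - 61 = 1/2025 - 61 = -123524/2025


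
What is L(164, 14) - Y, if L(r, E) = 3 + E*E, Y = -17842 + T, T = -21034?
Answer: 39075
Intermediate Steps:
Y = -38876 (Y = -17842 - 21034 = -38876)
L(r, E) = 3 + E²
L(164, 14) - Y = (3 + 14²) - 1*(-38876) = (3 + 196) + 38876 = 199 + 38876 = 39075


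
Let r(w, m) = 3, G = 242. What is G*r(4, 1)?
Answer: 726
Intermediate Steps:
G*r(4, 1) = 242*3 = 726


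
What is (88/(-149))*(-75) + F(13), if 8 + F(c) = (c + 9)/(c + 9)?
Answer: 5557/149 ≈ 37.295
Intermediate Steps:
F(c) = -7 (F(c) = -8 + (c + 9)/(c + 9) = -8 + (9 + c)/(9 + c) = -8 + 1 = -7)
(88/(-149))*(-75) + F(13) = (88/(-149))*(-75) - 7 = (88*(-1/149))*(-75) - 7 = -88/149*(-75) - 7 = 6600/149 - 7 = 5557/149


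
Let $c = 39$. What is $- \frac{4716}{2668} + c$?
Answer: $\frac{24834}{667} \approx 37.232$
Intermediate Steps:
$- \frac{4716}{2668} + c = - \frac{4716}{2668} + 39 = \left(-4716\right) \frac{1}{2668} + 39 = - \frac{1179}{667} + 39 = \frac{24834}{667}$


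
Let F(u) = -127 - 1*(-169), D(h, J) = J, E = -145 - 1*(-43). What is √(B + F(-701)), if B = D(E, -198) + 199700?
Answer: 2*√49886 ≈ 446.70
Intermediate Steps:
E = -102 (E = -145 + 43 = -102)
B = 199502 (B = -198 + 199700 = 199502)
F(u) = 42 (F(u) = -127 + 169 = 42)
√(B + F(-701)) = √(199502 + 42) = √199544 = 2*√49886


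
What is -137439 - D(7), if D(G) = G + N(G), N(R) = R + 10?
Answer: -137463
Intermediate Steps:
N(R) = 10 + R
D(G) = 10 + 2*G (D(G) = G + (10 + G) = 10 + 2*G)
-137439 - D(7) = -137439 - (10 + 2*7) = -137439 - (10 + 14) = -137439 - 1*24 = -137439 - 24 = -137463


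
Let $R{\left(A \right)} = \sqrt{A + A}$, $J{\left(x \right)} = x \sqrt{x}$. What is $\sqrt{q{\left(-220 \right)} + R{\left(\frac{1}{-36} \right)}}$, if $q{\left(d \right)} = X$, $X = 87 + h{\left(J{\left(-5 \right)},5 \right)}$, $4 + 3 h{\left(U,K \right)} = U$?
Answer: $\frac{\sqrt{3084 - 60 i \sqrt{5} + 6 i \sqrt{2}}}{6} \approx 9.2576 - 0.18855 i$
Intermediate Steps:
$J{\left(x \right)} = x^{\frac{3}{2}}$
$h{\left(U,K \right)} = - \frac{4}{3} + \frac{U}{3}$
$R{\left(A \right)} = \sqrt{2} \sqrt{A}$ ($R{\left(A \right)} = \sqrt{2 A} = \sqrt{2} \sqrt{A}$)
$X = \frac{257}{3} - \frac{5 i \sqrt{5}}{3}$ ($X = 87 - \left(\frac{4}{3} - \frac{\left(-5\right)^{\frac{3}{2}}}{3}\right) = 87 - \left(\frac{4}{3} - \frac{\left(-5\right) i \sqrt{5}}{3}\right) = 87 - \left(\frac{4}{3} + \frac{5 i \sqrt{5}}{3}\right) = \frac{257}{3} - \frac{5 i \sqrt{5}}{3} \approx 85.667 - 3.7268 i$)
$q{\left(d \right)} = \frac{257}{3} - \frac{5 i \sqrt{5}}{3}$
$\sqrt{q{\left(-220 \right)} + R{\left(\frac{1}{-36} \right)}} = \sqrt{\left(\frac{257}{3} - \frac{5 i \sqrt{5}}{3}\right) + \sqrt{2} \sqrt{\frac{1}{-36}}} = \sqrt{\left(\frac{257}{3} - \frac{5 i \sqrt{5}}{3}\right) + \sqrt{2} \sqrt{- \frac{1}{36}}} = \sqrt{\left(\frac{257}{3} - \frac{5 i \sqrt{5}}{3}\right) + \sqrt{2} \frac{i}{6}} = \sqrt{\left(\frac{257}{3} - \frac{5 i \sqrt{5}}{3}\right) + \frac{i \sqrt{2}}{6}} = \sqrt{\frac{257}{3} - \frac{5 i \sqrt{5}}{3} + \frac{i \sqrt{2}}{6}}$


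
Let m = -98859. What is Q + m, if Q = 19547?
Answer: -79312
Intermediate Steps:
Q + m = 19547 - 98859 = -79312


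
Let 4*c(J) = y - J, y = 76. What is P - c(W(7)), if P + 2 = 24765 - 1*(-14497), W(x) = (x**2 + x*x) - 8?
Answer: 78527/2 ≈ 39264.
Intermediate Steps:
W(x) = -8 + 2*x**2 (W(x) = (x**2 + x**2) - 8 = 2*x**2 - 8 = -8 + 2*x**2)
c(J) = 19 - J/4 (c(J) = (76 - J)/4 = 19 - J/4)
P = 39260 (P = -2 + (24765 - 1*(-14497)) = -2 + (24765 + 14497) = -2 + 39262 = 39260)
P - c(W(7)) = 39260 - (19 - (-8 + 2*7**2)/4) = 39260 - (19 - (-8 + 2*49)/4) = 39260 - (19 - (-8 + 98)/4) = 39260 - (19 - 1/4*90) = 39260 - (19 - 45/2) = 39260 - 1*(-7/2) = 39260 + 7/2 = 78527/2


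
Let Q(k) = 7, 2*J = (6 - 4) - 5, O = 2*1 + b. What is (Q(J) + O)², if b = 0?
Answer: 81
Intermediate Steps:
O = 2 (O = 2*1 + 0 = 2 + 0 = 2)
J = -3/2 (J = ((6 - 4) - 5)/2 = (2 - 5)/2 = (½)*(-3) = -3/2 ≈ -1.5000)
(Q(J) + O)² = (7 + 2)² = 9² = 81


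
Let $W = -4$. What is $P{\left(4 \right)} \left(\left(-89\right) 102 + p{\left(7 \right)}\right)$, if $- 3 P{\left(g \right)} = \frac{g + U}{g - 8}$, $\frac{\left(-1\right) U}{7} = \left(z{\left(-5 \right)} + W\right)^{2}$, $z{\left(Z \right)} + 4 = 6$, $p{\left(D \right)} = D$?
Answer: $18142$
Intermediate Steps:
$z{\left(Z \right)} = 2$ ($z{\left(Z \right)} = -4 + 6 = 2$)
$U = -28$ ($U = - 7 \left(2 - 4\right)^{2} = - 7 \left(-2\right)^{2} = \left(-7\right) 4 = -28$)
$P{\left(g \right)} = - \frac{-28 + g}{3 \left(-8 + g\right)}$ ($P{\left(g \right)} = - \frac{\left(g - 28\right) \frac{1}{g - 8}}{3} = - \frac{\left(-28 + g\right) \frac{1}{-8 + g}}{3} = - \frac{\frac{1}{-8 + g} \left(-28 + g\right)}{3} = - \frac{-28 + g}{3 \left(-8 + g\right)}$)
$P{\left(4 \right)} \left(\left(-89\right) 102 + p{\left(7 \right)}\right) = \frac{28 - 4}{3 \left(-8 + 4\right)} \left(\left(-89\right) 102 + 7\right) = \frac{28 - 4}{3 \left(-4\right)} \left(-9078 + 7\right) = \frac{1}{3} \left(- \frac{1}{4}\right) 24 \left(-9071\right) = \left(-2\right) \left(-9071\right) = 18142$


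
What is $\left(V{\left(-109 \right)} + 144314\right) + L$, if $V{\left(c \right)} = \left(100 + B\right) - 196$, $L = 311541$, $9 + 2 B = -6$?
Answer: $\frac{911503}{2} \approx 4.5575 \cdot 10^{5}$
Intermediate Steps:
$B = - \frac{15}{2}$ ($B = - \frac{9}{2} + \frac{1}{2} \left(-6\right) = - \frac{9}{2} - 3 = - \frac{15}{2} \approx -7.5$)
$V{\left(c \right)} = - \frac{207}{2}$ ($V{\left(c \right)} = \left(100 - \frac{15}{2}\right) - 196 = \frac{185}{2} - 196 = - \frac{207}{2}$)
$\left(V{\left(-109 \right)} + 144314\right) + L = \left(- \frac{207}{2} + 144314\right) + 311541 = \frac{288421}{2} + 311541 = \frac{911503}{2}$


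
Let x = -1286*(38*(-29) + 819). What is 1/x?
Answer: 1/363938 ≈ 2.7477e-6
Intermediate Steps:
x = 363938 (x = -1286*(-1102 + 819) = -1286*(-283) = 363938)
1/x = 1/363938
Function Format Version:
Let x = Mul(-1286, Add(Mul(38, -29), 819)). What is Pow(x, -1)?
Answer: Rational(1, 363938) ≈ 2.7477e-6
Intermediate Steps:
x = 363938 (x = Mul(-1286, Add(-1102, 819)) = Mul(-1286, -283) = 363938)
Pow(x, -1) = Pow(363938, -1) = Rational(1, 363938)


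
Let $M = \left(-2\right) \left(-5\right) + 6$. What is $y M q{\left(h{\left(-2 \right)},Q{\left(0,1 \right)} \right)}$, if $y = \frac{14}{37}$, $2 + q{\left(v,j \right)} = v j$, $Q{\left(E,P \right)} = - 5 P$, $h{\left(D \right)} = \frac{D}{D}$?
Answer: $- \frac{1568}{37} \approx -42.378$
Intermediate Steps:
$h{\left(D \right)} = 1$
$q{\left(v,j \right)} = -2 + j v$ ($q{\left(v,j \right)} = -2 + v j = -2 + j v$)
$M = 16$ ($M = 10 + 6 = 16$)
$y = \frac{14}{37}$ ($y = 14 \cdot \frac{1}{37} = \frac{14}{37} \approx 0.37838$)
$y M q{\left(h{\left(-2 \right)},Q{\left(0,1 \right)} \right)} = \frac{14}{37} \cdot 16 \left(-2 + \left(-5\right) 1 \cdot 1\right) = \frac{224 \left(-2 - 5\right)}{37} = \frac{224}{37} \left(-7\right) = - \frac{1568}{37}$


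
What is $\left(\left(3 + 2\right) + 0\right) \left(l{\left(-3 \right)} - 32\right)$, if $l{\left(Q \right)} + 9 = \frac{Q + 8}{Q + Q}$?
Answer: $- \frac{1255}{6} \approx -209.17$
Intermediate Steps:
$l{\left(Q \right)} = -9 + \frac{8 + Q}{2 Q}$ ($l{\left(Q \right)} = -9 + \frac{Q + 8}{Q + Q} = -9 + \frac{8 + Q}{2 Q}$)
$\left(\left(3 + 2\right) + 0\right) \left(l{\left(-3 \right)} - 32\right) = \left(\left(3 + 2\right) + 0\right) \left(\left(- \frac{17}{2} + \frac{4}{-3}\right) - 32\right) = \left(5 + 0\right) \left(\left(- \frac{17}{2} + 4 \left(- \frac{1}{3}\right)\right) - 32\right) = 5 \left(\left(- \frac{17}{2} - \frac{4}{3}\right) - 32\right) = 5 \left(- \frac{59}{6} - 32\right) = 5 \left(- \frac{251}{6}\right) = - \frac{1255}{6}$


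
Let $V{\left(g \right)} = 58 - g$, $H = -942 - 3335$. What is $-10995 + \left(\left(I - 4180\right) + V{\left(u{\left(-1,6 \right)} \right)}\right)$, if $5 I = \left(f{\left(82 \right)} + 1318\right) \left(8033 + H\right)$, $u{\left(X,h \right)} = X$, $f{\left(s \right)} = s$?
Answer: $1036564$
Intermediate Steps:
$H = -4277$ ($H = -942 - 3335 = -4277$)
$I = 1051680$ ($I = \frac{\left(82 + 1318\right) \left(8033 - 4277\right)}{5} = \frac{1400 \cdot 3756}{5} = \frac{1}{5} \cdot 5258400 = 1051680$)
$-10995 + \left(\left(I - 4180\right) + V{\left(u{\left(-1,6 \right)} \right)}\right) = -10995 + \left(\left(1051680 - 4180\right) + \left(58 - -1\right)\right) = -10995 + \left(1047500 + \left(58 + 1\right)\right) = -10995 + \left(1047500 + 59\right) = -10995 + 1047559 = 1036564$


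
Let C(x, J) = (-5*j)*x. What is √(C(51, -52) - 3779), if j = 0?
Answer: I*√3779 ≈ 61.474*I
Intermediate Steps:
C(x, J) = 0 (C(x, J) = (-5*0)*x = 0*x = 0)
√(C(51, -52) - 3779) = √(0 - 3779) = √(-3779) = I*√3779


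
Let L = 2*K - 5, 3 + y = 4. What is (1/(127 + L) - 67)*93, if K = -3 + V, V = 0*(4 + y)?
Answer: -722703/116 ≈ -6230.2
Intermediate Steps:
y = 1 (y = -3 + 4 = 1)
V = 0 (V = 0*(4 + 1) = 0*5 = 0)
K = -3 (K = -3 + 0 = -3)
L = -11 (L = 2*(-3) - 5 = -6 - 5 = -11)
(1/(127 + L) - 67)*93 = (1/(127 - 11) - 67)*93 = (1/116 - 67)*93 = -7771/116*93 = -722703/116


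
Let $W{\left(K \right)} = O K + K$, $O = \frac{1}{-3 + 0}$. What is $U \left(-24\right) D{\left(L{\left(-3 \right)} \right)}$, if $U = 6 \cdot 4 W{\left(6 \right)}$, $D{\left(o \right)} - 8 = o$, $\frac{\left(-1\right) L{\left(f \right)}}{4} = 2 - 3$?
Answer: $-27648$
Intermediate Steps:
$L{\left(f \right)} = 4$ ($L{\left(f \right)} = - 4 \left(2 - 3\right) = \left(-4\right) \left(-1\right) = 4$)
$O = - \frac{1}{3}$ ($O = \frac{1}{-3} = - \frac{1}{3} \approx -0.33333$)
$W{\left(K \right)} = \frac{2 K}{3}$ ($W{\left(K \right)} = - \frac{K}{3} + K = \frac{2 K}{3}$)
$D{\left(o \right)} = 8 + o$
$U = 96$ ($U = 6 \cdot 4 \cdot \frac{2}{3} \cdot 6 = 24 \cdot 4 = 96$)
$U \left(-24\right) D{\left(L{\left(-3 \right)} \right)} = 96 \left(-24\right) \left(8 + 4\right) = \left(-2304\right) 12 = -27648$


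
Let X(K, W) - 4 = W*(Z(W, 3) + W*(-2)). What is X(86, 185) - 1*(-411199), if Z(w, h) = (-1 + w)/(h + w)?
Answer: 16117901/47 ≈ 3.4293e+5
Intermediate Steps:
Z(w, h) = (-1 + w)/(h + w)
X(K, W) = 4 + W*(-2*W + (-1 + W)/(3 + W)) (X(K, W) = 4 + W*((-1 + W)/(3 + W) + W*(-2)) = 4 + W*((-1 + W)/(3 + W) - 2*W) = 4 + W*(-2*W + (-1 + W)/(3 + W)))
X(86, 185) - 1*(-411199) = (185*(-1 + 185) + 2*(2 - 1*185²)*(3 + 185))/(3 + 185) - 1*(-411199) = (185*184 + 2*(2 - 1*34225)*188)/188 + 411199 = (34040 + 2*(2 - 34225)*188)/188 + 411199 = (34040 + 2*(-34223)*188)/188 + 411199 = (34040 - 12867848)/188 + 411199 = (1/188)*(-12833808) + 411199 = -3208452/47 + 411199 = 16117901/47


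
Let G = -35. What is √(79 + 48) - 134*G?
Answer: 4690 + √127 ≈ 4701.3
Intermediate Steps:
√(79 + 48) - 134*G = √(79 + 48) - 134*(-35) = √127 + 4690 = 4690 + √127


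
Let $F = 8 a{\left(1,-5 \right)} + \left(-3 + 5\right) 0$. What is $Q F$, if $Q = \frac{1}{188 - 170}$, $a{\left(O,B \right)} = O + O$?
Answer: $\frac{8}{9} \approx 0.88889$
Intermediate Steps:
$a{\left(O,B \right)} = 2 O$
$Q = \frac{1}{18} \approx 0.055556$
$F = 16$ ($F = 8 \cdot 2 \cdot 1 + \left(-3 + 5\right) 0 = 8 \cdot 2 + 2 \cdot 0 = 16 + 0 = 16$)
$Q F = \frac{1}{18} \cdot 16 = \frac{8}{9}$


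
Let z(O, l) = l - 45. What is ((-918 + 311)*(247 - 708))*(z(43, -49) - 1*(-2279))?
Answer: 611421995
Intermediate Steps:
z(O, l) = -45 + l
((-918 + 311)*(247 - 708))*(z(43, -49) - 1*(-2279)) = ((-918 + 311)*(247 - 708))*((-45 - 49) - 1*(-2279)) = (-607*(-461))*(-94 + 2279) = 279827*2185 = 611421995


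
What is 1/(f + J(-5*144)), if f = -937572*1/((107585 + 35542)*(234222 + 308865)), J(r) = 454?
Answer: 25910137683/11763202195558 ≈ 0.0022026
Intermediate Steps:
f = -312524/25910137683 (f = -937572/(543087*143127) = -937572/77730413049 = -937572*1/77730413049 = -312524/25910137683 ≈ -1.2062e-5)
1/(f + J(-5*144)) = 1/(-312524/25910137683 + 454) = 1/(11763202195558/25910137683) = 25910137683/11763202195558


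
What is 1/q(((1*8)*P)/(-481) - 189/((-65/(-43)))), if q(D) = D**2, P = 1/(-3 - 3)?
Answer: 52056225/813742913929 ≈ 6.3971e-5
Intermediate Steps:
P = -1/6 (P = 1/(-6) = -1/6 ≈ -0.16667)
1/q(((1*8)*P)/(-481) - 189/((-65/(-43)))) = 1/((((1*8)*(-1/6))/(-481) - 189/((-65/(-43))))**2) = 1/(((8*(-1/6))*(-1/481) - 189/((-65*(-1)/43)))**2) = 1/((-4/3*(-1/481) - 189/((-1*(-65/43))))**2) = 1/((4/1443 - 189/65/43)**2) = 1/((4/1443 - 189*43/65)**2) = 1/((4/1443 - 8127/65)**2) = 1/((-902077/7215)**2) = 1/(813742913929/52056225) = 52056225/813742913929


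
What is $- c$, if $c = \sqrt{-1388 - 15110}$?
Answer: $- i \sqrt{16498} \approx - 128.44 i$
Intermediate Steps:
$c = i \sqrt{16498}$ ($c = \sqrt{-16498} = i \sqrt{16498} \approx 128.44 i$)
$- c = - i \sqrt{16498}$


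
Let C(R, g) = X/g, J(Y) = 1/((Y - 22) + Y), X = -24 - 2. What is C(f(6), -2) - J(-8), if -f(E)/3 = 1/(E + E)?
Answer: 495/38 ≈ 13.026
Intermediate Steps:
X = -26
f(E) = -3/(2*E) (f(E) = -3/(E + E) = -3*1/(2*E) = -3/(2*E))
J(Y) = 1/(-22 + 2*Y) (J(Y) = 1/((-22 + Y) + Y) = 1/(-22 + 2*Y))
C(R, g) = -26/g
C(f(6), -2) - J(-8) = -26/(-2) - 1/(2*(-11 - 8)) = -26*(-1/2) - 1/(2*(-19)) = 13 - (-1)/(2*19) = 13 - 1*(-1/38) = 13 + 1/38 = 495/38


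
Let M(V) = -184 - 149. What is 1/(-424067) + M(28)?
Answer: -141214312/424067 ≈ -333.00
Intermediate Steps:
M(V) = -333
1/(-424067) + M(28) = 1/(-424067) - 333 = -1/424067 - 333 = -141214312/424067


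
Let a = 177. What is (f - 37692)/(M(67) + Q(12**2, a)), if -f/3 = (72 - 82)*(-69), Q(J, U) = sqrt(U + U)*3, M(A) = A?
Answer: -2664054/1303 + 119286*sqrt(354)/1303 ≈ -322.10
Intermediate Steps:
Q(J, U) = 3*sqrt(2)*sqrt(U) (Q(J, U) = sqrt(2*U)*3 = (sqrt(2)*sqrt(U))*3 = 3*sqrt(2)*sqrt(U))
f = -2070 (f = -3*(72 - 82)*(-69) = -(-30)*(-69) = -3*690 = -2070)
(f - 37692)/(M(67) + Q(12**2, a)) = (-2070 - 37692)/(67 + 3*sqrt(2)*sqrt(177)) = -39762/(67 + 3*sqrt(354))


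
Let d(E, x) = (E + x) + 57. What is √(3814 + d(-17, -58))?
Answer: 2*√949 ≈ 61.612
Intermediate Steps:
d(E, x) = 57 + E + x
√(3814 + d(-17, -58)) = √(3814 + (57 - 17 - 58)) = √(3814 - 18) = √3796 = 2*√949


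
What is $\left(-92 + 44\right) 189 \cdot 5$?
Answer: $-45360$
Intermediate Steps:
$\left(-92 + 44\right) 189 \cdot 5 = \left(-48\right) 189 \cdot 5 = \left(-9072\right) 5 = -45360$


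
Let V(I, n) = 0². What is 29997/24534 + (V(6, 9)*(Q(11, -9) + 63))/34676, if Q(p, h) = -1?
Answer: 3333/2726 ≈ 1.2227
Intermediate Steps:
V(I, n) = 0
29997/24534 + (V(6, 9)*(Q(11, -9) + 63))/34676 = 29997/24534 + (0*(-1 + 63))/34676 = 29997*(1/24534) + (0*62)*(1/34676) = 3333/2726 + 0*(1/34676) = 3333/2726 + 0 = 3333/2726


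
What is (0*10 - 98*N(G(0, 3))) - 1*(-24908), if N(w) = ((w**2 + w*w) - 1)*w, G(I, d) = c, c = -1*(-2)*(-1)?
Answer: 26280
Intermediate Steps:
c = -2 (c = 2*(-1) = -2)
G(I, d) = -2
N(w) = w*(-1 + 2*w**2) (N(w) = ((w**2 + w**2) - 1)*w = (2*w**2 - 1)*w = (-1 + 2*w**2)*w = w*(-1 + 2*w**2))
(0*10 - 98*N(G(0, 3))) - 1*(-24908) = (0*10 - 98*(-1*(-2) + 2*(-2)**3)) - 1*(-24908) = (0 - 98*(2 + 2*(-8))) + 24908 = (0 - 98*(2 - 16)) + 24908 = (0 - 98*(-14)) + 24908 = (0 + 1372) + 24908 = 1372 + 24908 = 26280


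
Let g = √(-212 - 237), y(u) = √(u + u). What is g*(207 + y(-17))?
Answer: -√15266 + 207*I*√449 ≈ -123.56 + 4386.3*I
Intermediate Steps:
y(u) = √2*√u (y(u) = √(2*u) = √2*√u)
g = I*√449 (g = √(-449) = I*√449 ≈ 21.19*I)
g*(207 + y(-17)) = (I*√449)*(207 + √2*√(-17)) = (I*√449)*(207 + √2*(I*√17)) = (I*√449)*(207 + I*√34) = I*√449*(207 + I*√34)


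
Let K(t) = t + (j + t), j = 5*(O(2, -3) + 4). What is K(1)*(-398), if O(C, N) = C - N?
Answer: -18706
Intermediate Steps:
j = 45 (j = 5*((2 - 1*(-3)) + 4) = 5*((2 + 3) + 4) = 5*(5 + 4) = 5*9 = 45)
K(t) = 45 + 2*t (K(t) = t + (45 + t) = 45 + 2*t)
K(1)*(-398) = (45 + 2*1)*(-398) = (45 + 2)*(-398) = 47*(-398) = -18706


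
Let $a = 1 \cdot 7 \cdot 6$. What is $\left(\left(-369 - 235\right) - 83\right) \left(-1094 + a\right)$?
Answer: $722724$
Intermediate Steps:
$a = 42$ ($a = 7 \cdot 6 = 42$)
$\left(\left(-369 - 235\right) - 83\right) \left(-1094 + a\right) = \left(\left(-369 - 235\right) - 83\right) \left(-1094 + 42\right) = \left(-604 - 83\right) \left(-1052\right) = \left(-687\right) \left(-1052\right) = 722724$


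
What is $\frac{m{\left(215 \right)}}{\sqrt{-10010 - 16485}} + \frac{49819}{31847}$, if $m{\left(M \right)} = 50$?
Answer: $\frac{49819}{31847} - \frac{10 i \sqrt{26495}}{5299} \approx 1.5643 - 0.30718 i$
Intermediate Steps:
$\frac{m{\left(215 \right)}}{\sqrt{-10010 - 16485}} + \frac{49819}{31847} = \frac{50}{\sqrt{-10010 - 16485}} + \frac{49819}{31847} = \frac{50}{\sqrt{-26495}} + 49819 \cdot \frac{1}{31847} = \frac{50}{i \sqrt{26495}} + \frac{49819}{31847} = 50 \left(- \frac{i \sqrt{26495}}{26495}\right) + \frac{49819}{31847} = - \frac{10 i \sqrt{26495}}{5299} + \frac{49819}{31847} = \frac{49819}{31847} - \frac{10 i \sqrt{26495}}{5299}$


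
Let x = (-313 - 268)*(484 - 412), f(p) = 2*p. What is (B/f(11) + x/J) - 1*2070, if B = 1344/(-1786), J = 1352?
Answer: -3487801341/1660087 ≈ -2101.0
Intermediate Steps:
x = -41832 (x = -581*72 = -41832)
B = -672/893 (B = 1344*(-1/1786) = -672/893 ≈ -0.75252)
(B/f(11) + x/J) - 1*2070 = (-672/(893*(2*11)) - 41832/1352) - 1*2070 = (-672/893/22 - 41832*1/1352) - 2070 = (-672/893*1/22 - 5229/169) - 2070 = (-336/9823 - 5229/169) - 2070 = -51421251/1660087 - 2070 = -3487801341/1660087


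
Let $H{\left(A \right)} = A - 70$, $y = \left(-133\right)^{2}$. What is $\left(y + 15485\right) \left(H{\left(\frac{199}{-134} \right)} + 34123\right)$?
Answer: $\frac{75684872061}{67} \approx 1.1296 \cdot 10^{9}$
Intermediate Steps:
$y = 17689$
$H{\left(A \right)} = -70 + A$
$\left(y + 15485\right) \left(H{\left(\frac{199}{-134} \right)} + 34123\right) = \left(17689 + 15485\right) \left(\left(-70 + \frac{199}{-134}\right) + 34123\right) = 33174 \left(\left(-70 + 199 \left(- \frac{1}{134}\right)\right) + 34123\right) = 33174 \left(\left(-70 - \frac{199}{134}\right) + 34123\right) = 33174 \left(- \frac{9579}{134} + 34123\right) = 33174 \cdot \frac{4562903}{134} = \frac{75684872061}{67}$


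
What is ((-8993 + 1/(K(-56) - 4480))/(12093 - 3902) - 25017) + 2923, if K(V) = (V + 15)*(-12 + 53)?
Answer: -1115023614468/50464751 ≈ -22095.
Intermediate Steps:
K(V) = 615 + 41*V (K(V) = (15 + V)*41 = 615 + 41*V)
((-8993 + 1/(K(-56) - 4480))/(12093 - 3902) - 25017) + 2923 = ((-8993 + 1/((615 + 41*(-56)) - 4480))/(12093 - 3902) - 25017) + 2923 = ((-8993 + 1/((615 - 2296) - 4480))/8191 - 25017) + 2923 = ((-8993 + 1/(-1681 - 4480))*(1/8191) - 25017) + 2923 = ((-8993 + 1/(-6161))*(1/8191) - 25017) + 2923 = ((-8993 - 1/6161)*(1/8191) - 25017) + 2923 = (-55405874/6161*1/8191 - 25017) + 2923 = (-55405874/50464751 - 25017) + 2923 = -1262532081641/50464751 + 2923 = -1115023614468/50464751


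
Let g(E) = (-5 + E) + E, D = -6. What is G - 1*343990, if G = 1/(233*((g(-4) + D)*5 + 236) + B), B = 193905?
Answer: -78002484419/226758 ≈ -3.4399e+5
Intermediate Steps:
g(E) = -5 + 2*E
G = 1/226758 (G = 1/(233*(((-5 + 2*(-4)) - 6)*5 + 236) + 193905) = 1/(233*(((-5 - 8) - 6)*5 + 236) + 193905) = 1/(233*((-13 - 6)*5 + 236) + 193905) = 1/(233*(-19*5 + 236) + 193905) = 1/(233*(-95 + 236) + 193905) = 1/(233*141 + 193905) = 1/(32853 + 193905) = 1/226758 ≈ 4.4100e-6)
G - 1*343990 = 1/226758 - 1*343990 = 1/226758 - 343990 = -78002484419/226758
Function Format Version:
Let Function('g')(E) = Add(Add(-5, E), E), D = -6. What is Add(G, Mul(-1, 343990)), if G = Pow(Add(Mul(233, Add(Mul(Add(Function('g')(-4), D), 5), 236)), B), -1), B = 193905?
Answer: Rational(-78002484419, 226758) ≈ -3.4399e+5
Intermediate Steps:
Function('g')(E) = Add(-5, Mul(2, E))
G = Rational(1, 226758) (G = Pow(Add(Mul(233, Add(Mul(Add(Add(-5, Mul(2, -4)), -6), 5), 236)), 193905), -1) = Pow(Add(Mul(233, Add(Mul(Add(Add(-5, -8), -6), 5), 236)), 193905), -1) = Pow(Add(Mul(233, Add(Mul(Add(-13, -6), 5), 236)), 193905), -1) = Pow(Add(Mul(233, Add(Mul(-19, 5), 236)), 193905), -1) = Pow(Add(Mul(233, Add(-95, 236)), 193905), -1) = Pow(Add(Mul(233, 141), 193905), -1) = Pow(Add(32853, 193905), -1) = Pow(226758, -1) = Rational(1, 226758) ≈ 4.4100e-6)
Add(G, Mul(-1, 343990)) = Add(Rational(1, 226758), Mul(-1, 343990)) = Add(Rational(1, 226758), -343990) = Rational(-78002484419, 226758)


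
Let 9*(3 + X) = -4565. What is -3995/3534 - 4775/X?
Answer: 66764305/8114064 ≈ 8.2282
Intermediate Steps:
X = -4592/9 (X = -3 + (⅑)*(-4565) = -3 - 4565/9 = -4592/9 ≈ -510.22)
-3995/3534 - 4775/X = -3995/3534 - 4775/(-4592/9) = -3995*1/3534 - 4775*(-9/4592) = -3995/3534 + 42975/4592 = 66764305/8114064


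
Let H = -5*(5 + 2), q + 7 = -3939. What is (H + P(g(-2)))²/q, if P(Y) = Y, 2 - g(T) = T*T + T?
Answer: -1225/3946 ≈ -0.31044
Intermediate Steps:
q = -3946 (q = -7 - 3939 = -3946)
g(T) = 2 - T - T² (g(T) = 2 - (T*T + T) = 2 - (T² + T) = 2 - (T + T²) = 2 + (-T - T²) = 2 - T - T²)
H = -35 (H = -5*7 = -35)
(H + P(g(-2)))²/q = (-35 + (2 - 1*(-2) - 1*(-2)²))²/(-3946) = (-35 + (2 + 2 - 1*4))²*(-1/3946) = (-35 + (2 + 2 - 4))²*(-1/3946) = (-35 + 0)²*(-1/3946) = (-35)²*(-1/3946) = 1225*(-1/3946) = -1225/3946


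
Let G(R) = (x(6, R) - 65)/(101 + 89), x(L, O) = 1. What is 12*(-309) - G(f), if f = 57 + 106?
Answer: -352228/95 ≈ -3707.7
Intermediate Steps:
f = 163
G(R) = -32/95 (G(R) = (1 - 65)/(101 + 89) = -64/190 = -64*1/190 = -32/95)
12*(-309) - G(f) = 12*(-309) - 1*(-32/95) = -3708 + 32/95 = -352228/95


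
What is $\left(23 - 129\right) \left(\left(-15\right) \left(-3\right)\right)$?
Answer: $-4770$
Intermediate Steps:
$\left(23 - 129\right) \left(\left(-15\right) \left(-3\right)\right) = \left(-106\right) 45 = -4770$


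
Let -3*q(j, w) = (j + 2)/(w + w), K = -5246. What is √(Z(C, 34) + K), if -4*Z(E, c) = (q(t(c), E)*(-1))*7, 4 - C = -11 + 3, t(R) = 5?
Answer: I*√3021794/24 ≈ 72.43*I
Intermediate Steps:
q(j, w) = -(2 + j)/(6*w) (q(j, w) = -(j + 2)/(3*(w + w)) = -(2 + j)/(3*(2*w)) = -(2 + j)*1/(2*w)/3 = -(2 + j)/(6*w))
C = 12 (C = 4 - (-11 + 3) = 4 - 1*(-8) = 4 + 8 = 12)
Z(E, c) = -49/(24*E) (Z(E, c) = -((-2 - 1*5)/(6*E))*(-1)*7/4 = -((-2 - 5)/(6*E))*(-1)*7/4 = -((⅙)*(-7)/E)*(-1)*7/4 = --7/(6*E)*(-1)*7/4 = -7/(6*E)*7/4 = -49/(24*E))
√(Z(C, 34) + K) = √(-49/24/12 - 5246) = √(-49/24*1/12 - 5246) = √(-49/288 - 5246) = √(-1510897/288) = I*√3021794/24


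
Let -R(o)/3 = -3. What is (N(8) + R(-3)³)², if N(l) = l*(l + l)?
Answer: 734449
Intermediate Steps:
R(o) = 9 (R(o) = -3*(-3) = 9)
N(l) = 2*l² (N(l) = l*(2*l) = 2*l²)
(N(8) + R(-3)³)² = (2*8² + 9³)² = (2*64 + 729)² = (128 + 729)² = 857² = 734449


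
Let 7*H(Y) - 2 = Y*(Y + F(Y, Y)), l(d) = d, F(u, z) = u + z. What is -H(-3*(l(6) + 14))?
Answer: -10802/7 ≈ -1543.1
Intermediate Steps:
H(Y) = 2/7 + 3*Y**2/7 (H(Y) = 2/7 + (Y*(Y + (Y + Y)))/7 = 2/7 + (Y*(Y + 2*Y))/7 = 2/7 + (Y*(3*Y))/7 = 2/7 + (3*Y**2)/7 = 2/7 + 3*Y**2/7)
-H(-3*(l(6) + 14)) = -(2/7 + 3*(-3*(6 + 14))**2/7) = -(2/7 + 3*(-3*20)**2/7) = -(2/7 + (3/7)*(-60)**2) = -(2/7 + (3/7)*3600) = -(2/7 + 10800/7) = -1*10802/7 = -10802/7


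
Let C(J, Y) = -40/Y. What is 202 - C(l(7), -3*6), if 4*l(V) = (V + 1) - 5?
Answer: 1798/9 ≈ 199.78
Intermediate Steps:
l(V) = -1 + V/4 (l(V) = ((V + 1) - 5)/4 = ((1 + V) - 5)/4 = (-4 + V)/4 = -1 + V/4)
202 - C(l(7), -3*6) = 202 - (-40)/((-3*6)) = 202 - (-40)/(-18) = 202 - (-40)*(-1)/18 = 202 - 1*20/9 = 202 - 20/9 = 1798/9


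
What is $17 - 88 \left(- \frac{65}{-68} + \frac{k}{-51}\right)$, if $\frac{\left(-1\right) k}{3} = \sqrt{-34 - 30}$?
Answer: $- \frac{1141}{17} - \frac{704 i}{17} \approx -67.118 - 41.412 i$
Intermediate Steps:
$k = - 24 i$ ($k = - 3 \sqrt{-34 - 30} = - 3 \sqrt{-64} = - 3 \cdot 8 i = - 24 i \approx - 24.0 i$)
$17 - 88 \left(- \frac{65}{-68} + \frac{k}{-51}\right) = 17 - 88 \left(- \frac{65}{-68} + \frac{\left(-24\right) i}{-51}\right) = 17 - 88 \left(\left(-65\right) \left(- \frac{1}{68}\right) + - 24 i \left(- \frac{1}{51}\right)\right) = 17 - 88 \left(\frac{65}{68} + \frac{8 i}{17}\right) = 17 - \left(\frac{1430}{17} + \frac{704 i}{17}\right) = - \frac{1141}{17} - \frac{704 i}{17}$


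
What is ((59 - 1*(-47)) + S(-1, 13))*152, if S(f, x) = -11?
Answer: 14440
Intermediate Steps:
((59 - 1*(-47)) + S(-1, 13))*152 = ((59 - 1*(-47)) - 11)*152 = ((59 + 47) - 11)*152 = (106 - 11)*152 = 95*152 = 14440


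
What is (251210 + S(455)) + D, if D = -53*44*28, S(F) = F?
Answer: 186369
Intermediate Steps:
D = -65296 (D = -2332*28 = -65296)
(251210 + S(455)) + D = (251210 + 455) - 65296 = 251665 - 65296 = 186369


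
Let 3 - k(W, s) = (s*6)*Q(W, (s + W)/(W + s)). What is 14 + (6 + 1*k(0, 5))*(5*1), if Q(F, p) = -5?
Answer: 809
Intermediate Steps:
k(W, s) = 3 + 30*s (k(W, s) = 3 - s*6*(-5) = 3 - 6*s*(-5) = 3 - (-30)*s = 3 + 30*s)
14 + (6 + 1*k(0, 5))*(5*1) = 14 + (6 + 1*(3 + 30*5))*(5*1) = 14 + (6 + 1*(3 + 150))*5 = 14 + (6 + 1*153)*5 = 14 + (6 + 153)*5 = 14 + 159*5 = 14 + 795 = 809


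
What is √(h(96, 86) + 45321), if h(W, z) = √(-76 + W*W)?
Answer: √(45321 + 2*√2285) ≈ 213.11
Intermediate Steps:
h(W, z) = √(-76 + W²)
√(h(96, 86) + 45321) = √(√(-76 + 96²) + 45321) = √(√(-76 + 9216) + 45321) = √(√9140 + 45321) = √(2*√2285 + 45321) = √(45321 + 2*√2285)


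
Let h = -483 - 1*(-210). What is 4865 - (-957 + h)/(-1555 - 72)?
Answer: 7914125/1627 ≈ 4864.2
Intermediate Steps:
h = -273 (h = -483 + 210 = -273)
4865 - (-957 + h)/(-1555 - 72) = 4865 - (-957 - 273)/(-1555 - 72) = 4865 - (-1230)/(-1627) = 4865 - (-1230)*(-1)/1627 = 4865 - 1*1230/1627 = 4865 - 1230/1627 = 7914125/1627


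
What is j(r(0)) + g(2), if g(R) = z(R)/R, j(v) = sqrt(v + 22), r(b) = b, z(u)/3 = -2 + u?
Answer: sqrt(22) ≈ 4.6904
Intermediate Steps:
z(u) = -6 + 3*u (z(u) = 3*(-2 + u) = -6 + 3*u)
j(v) = sqrt(22 + v)
g(R) = (-6 + 3*R)/R
j(r(0)) + g(2) = sqrt(22 + 0) + (3 - 6/2) = sqrt(22) + (3 - 6*1/2) = sqrt(22) + (3 - 3) = sqrt(22) + 0 = sqrt(22)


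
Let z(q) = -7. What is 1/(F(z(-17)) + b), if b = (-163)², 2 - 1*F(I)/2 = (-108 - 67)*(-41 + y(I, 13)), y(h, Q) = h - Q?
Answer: 1/5223 ≈ 0.00019146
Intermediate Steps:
F(I) = -18896 + 350*I (F(I) = 4 - 2*(-108 - 67)*(-41 + (I - 1*13)) = 4 - (-350)*(-41 + (I - 13)) = 4 - (-350)*(-41 + (-13 + I)) = 4 - (-350)*(-54 + I) = 4 - 2*(9450 - 175*I) = 4 + (-18900 + 350*I) = -18896 + 350*I)
b = 26569
1/(F(z(-17)) + b) = 1/((-18896 + 350*(-7)) + 26569) = 1/((-18896 - 2450) + 26569) = 1/(-21346 + 26569) = 1/5223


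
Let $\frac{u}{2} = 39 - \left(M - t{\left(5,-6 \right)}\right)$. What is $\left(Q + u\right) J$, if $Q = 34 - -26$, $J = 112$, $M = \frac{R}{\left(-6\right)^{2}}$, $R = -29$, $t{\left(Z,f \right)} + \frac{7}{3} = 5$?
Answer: $\frac{146104}{9} \approx 16234.0$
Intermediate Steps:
$t{\left(Z,f \right)} = \frac{8}{3}$ ($t{\left(Z,f \right)} = - \frac{7}{3} + 5 = \frac{8}{3}$)
$M = - \frac{29}{36}$ ($M = - \frac{29}{\left(-6\right)^{2}} = - \frac{29}{36} \approx -0.80556$)
$u = \frac{1529}{18}$ ($u = 2 \left(39 - \left(- \frac{29}{36} - \frac{8}{3}\right)\right) = 2 \left(39 - - \frac{125}{36}\right) = 2 \left(39 + \frac{125}{36}\right) = 2 \cdot \frac{1529}{36} = \frac{1529}{18} \approx 84.944$)
$Q = 60$ ($Q = 34 + 26 = 60$)
$\left(Q + u\right) J = \left(60 + \frac{1529}{18}\right) 112 = \frac{2609}{18} \cdot 112 = \frac{146104}{9}$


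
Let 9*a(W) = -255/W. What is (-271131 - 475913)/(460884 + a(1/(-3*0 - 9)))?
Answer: -747044/461139 ≈ -1.6200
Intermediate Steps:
a(W) = -85/(3*W) (a(W) = (-255/W)/9 = -85/(3*W))
(-271131 - 475913)/(460884 + a(1/(-3*0 - 9))) = (-271131 - 475913)/(460884 - 85/(3*(1/(-3*0 - 9)))) = -747044/(460884 - 85/(3*(1/(0 - 9)))) = -747044/(460884 - 85/(3*(1/(-9)))) = -747044/(460884 - 85/(3*(-⅑))) = -747044/(460884 - 85/3*(-9)) = -747044/(460884 + 255) = -747044/461139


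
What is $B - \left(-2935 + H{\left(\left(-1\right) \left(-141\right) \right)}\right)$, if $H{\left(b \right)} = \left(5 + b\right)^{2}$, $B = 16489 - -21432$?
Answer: $19540$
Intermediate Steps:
$B = 37921$ ($B = 16489 + 21432 = 37921$)
$B - \left(-2935 + H{\left(\left(-1\right) \left(-141\right) \right)}\right) = 37921 + \left(2935 - \left(5 - -141\right)^{2}\right) = 37921 + \left(2935 - \left(5 + 141\right)^{2}\right) = 37921 + \left(2935 - 146^{2}\right) = 37921 + \left(2935 - 21316\right) = 37921 - 18381 = 19540$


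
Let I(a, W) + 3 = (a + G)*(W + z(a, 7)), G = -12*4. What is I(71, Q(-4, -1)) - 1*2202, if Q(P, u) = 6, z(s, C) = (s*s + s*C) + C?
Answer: 125468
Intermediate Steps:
z(s, C) = C + s² + C*s (z(s, C) = (s² + C*s) + C = C + s² + C*s)
G = -48
I(a, W) = -3 + (-48 + a)*(7 + W + a² + 7*a) (I(a, W) = -3 + (a - 48)*(W + (7 + a² + 7*a)) = -3 + (-48 + a)*(7 + W + a² + 7*a))
I(71, Q(-4, -1)) - 1*2202 = (-339 + 71³ - 329*71 - 48*6 - 41*71² + 6*71) - 1*2202 = (-339 + 357911 - 23359 - 288 - 41*5041 + 426) - 2202 = (-339 + 357911 - 23359 - 288 - 206681 + 426) - 2202 = 127670 - 2202 = 125468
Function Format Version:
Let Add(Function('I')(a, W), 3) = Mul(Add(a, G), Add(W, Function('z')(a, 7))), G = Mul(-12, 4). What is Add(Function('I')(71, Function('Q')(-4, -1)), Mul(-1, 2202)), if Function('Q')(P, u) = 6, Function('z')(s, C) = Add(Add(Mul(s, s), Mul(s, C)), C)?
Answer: 125468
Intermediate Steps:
Function('z')(s, C) = Add(C, Pow(s, 2), Mul(C, s)) (Function('z')(s, C) = Add(Add(Pow(s, 2), Mul(C, s)), C) = Add(C, Pow(s, 2), Mul(C, s)))
G = -48
Function('I')(a, W) = Add(-3, Mul(Add(-48, a), Add(7, W, Pow(a, 2), Mul(7, a)))) (Function('I')(a, W) = Add(-3, Mul(Add(a, -48), Add(W, Add(7, Pow(a, 2), Mul(7, a))))) = Add(-3, Mul(Add(-48, a), Add(7, W, Pow(a, 2), Mul(7, a)))))
Add(Function('I')(71, Function('Q')(-4, -1)), Mul(-1, 2202)) = Add(Add(-339, Pow(71, 3), Mul(-329, 71), Mul(-48, 6), Mul(-41, Pow(71, 2)), Mul(6, 71)), Mul(-1, 2202)) = Add(Add(-339, 357911, -23359, -288, Mul(-41, 5041), 426), -2202) = Add(Add(-339, 357911, -23359, -288, -206681, 426), -2202) = Add(127670, -2202) = 125468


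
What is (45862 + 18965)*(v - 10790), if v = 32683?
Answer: 1419257511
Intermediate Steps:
(45862 + 18965)*(v - 10790) = (45862 + 18965)*(32683 - 10790) = 64827*21893 = 1419257511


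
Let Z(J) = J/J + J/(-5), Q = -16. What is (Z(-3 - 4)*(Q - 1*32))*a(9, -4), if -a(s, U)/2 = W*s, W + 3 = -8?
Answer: -114048/5 ≈ -22810.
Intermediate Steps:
W = -11 (W = -3 - 8 = -11)
a(s, U) = 22*s (a(s, U) = -(-22)*s = 22*s)
Z(J) = 1 - J/5 (Z(J) = 1 + J*(-⅕) = 1 - J/5)
(Z(-3 - 4)*(Q - 1*32))*a(9, -4) = ((1 - (-3 - 4)/5)*(-16 - 1*32))*(22*9) = ((1 - ⅕*(-7))*(-16 - 32))*198 = ((1 + 7/5)*(-48))*198 = ((12/5)*(-48))*198 = -576/5*198 = -114048/5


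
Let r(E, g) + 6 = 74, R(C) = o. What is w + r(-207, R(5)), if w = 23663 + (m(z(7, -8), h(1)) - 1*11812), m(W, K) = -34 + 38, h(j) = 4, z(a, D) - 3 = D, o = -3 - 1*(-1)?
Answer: 11923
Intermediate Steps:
o = -2 (o = -3 + 1 = -2)
R(C) = -2
z(a, D) = 3 + D
r(E, g) = 68 (r(E, g) = -6 + 74 = 68)
m(W, K) = 4
w = 11855 (w = 23663 + (4 - 1*11812) = 23663 + (4 - 11812) = 23663 - 11808 = 11855)
w + r(-207, R(5)) = 11855 + 68 = 11923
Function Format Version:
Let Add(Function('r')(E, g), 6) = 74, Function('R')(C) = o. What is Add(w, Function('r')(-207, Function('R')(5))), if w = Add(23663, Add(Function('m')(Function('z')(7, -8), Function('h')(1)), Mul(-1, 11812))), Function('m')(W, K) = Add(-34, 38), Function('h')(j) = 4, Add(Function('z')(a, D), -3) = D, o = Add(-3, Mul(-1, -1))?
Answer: 11923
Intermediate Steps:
o = -2 (o = Add(-3, 1) = -2)
Function('R')(C) = -2
Function('z')(a, D) = Add(3, D)
Function('r')(E, g) = 68 (Function('r')(E, g) = Add(-6, 74) = 68)
Function('m')(W, K) = 4
w = 11855 (w = Add(23663, Add(4, Mul(-1, 11812))) = Add(23663, Add(4, -11812)) = Add(23663, -11808) = 11855)
Add(w, Function('r')(-207, Function('R')(5))) = Add(11855, 68) = 11923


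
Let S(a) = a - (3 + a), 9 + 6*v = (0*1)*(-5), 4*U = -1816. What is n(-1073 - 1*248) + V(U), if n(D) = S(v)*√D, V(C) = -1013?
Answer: -1013 - 3*I*√1321 ≈ -1013.0 - 109.04*I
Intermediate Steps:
U = -454 (U = (¼)*(-1816) = -454)
v = -3/2 (v = -3/2 + ((0*1)*(-5))/6 = -3/2 + (0*(-5))/6 = -3/2 + (⅙)*0 = -3/2 + 0 = -3/2 ≈ -1.5000)
S(a) = -3 (S(a) = a + (-3 - a) = -3)
n(D) = -3*√D
n(-1073 - 1*248) + V(U) = -3*√(-1073 - 1*248) - 1013 = -3*√(-1073 - 248) - 1013 = -3*I*√1321 - 1013 = -1013 - 3*I*√1321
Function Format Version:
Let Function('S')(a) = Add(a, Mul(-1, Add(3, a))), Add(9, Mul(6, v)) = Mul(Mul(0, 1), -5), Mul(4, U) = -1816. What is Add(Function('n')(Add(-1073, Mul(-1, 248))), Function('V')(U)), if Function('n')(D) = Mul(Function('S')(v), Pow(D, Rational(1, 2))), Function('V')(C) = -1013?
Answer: Add(-1013, Mul(-3, I, Pow(1321, Rational(1, 2)))) ≈ Add(-1013.0, Mul(-109.04, I))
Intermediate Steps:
U = -454 (U = Mul(Rational(1, 4), -1816) = -454)
v = Rational(-3, 2) (v = Add(Rational(-3, 2), Mul(Rational(1, 6), Mul(Mul(0, 1), -5))) = Add(Rational(-3, 2), Mul(Rational(1, 6), Mul(0, -5))) = Add(Rational(-3, 2), Mul(Rational(1, 6), 0)) = Add(Rational(-3, 2), 0) = Rational(-3, 2) ≈ -1.5000)
Function('S')(a) = -3 (Function('S')(a) = Add(a, Add(-3, Mul(-1, a))) = -3)
Function('n')(D) = Mul(-3, Pow(D, Rational(1, 2)))
Add(Function('n')(Add(-1073, Mul(-1, 248))), Function('V')(U)) = Add(Mul(-3, Pow(Add(-1073, Mul(-1, 248)), Rational(1, 2))), -1013) = Add(Mul(-3, Pow(Add(-1073, -248), Rational(1, 2))), -1013) = Add(Mul(-3, Pow(-1321, Rational(1, 2))), -1013) = Add(Mul(-3, Mul(I, Pow(1321, Rational(1, 2)))), -1013) = Add(Mul(-3, I, Pow(1321, Rational(1, 2))), -1013) = Add(-1013, Mul(-3, I, Pow(1321, Rational(1, 2))))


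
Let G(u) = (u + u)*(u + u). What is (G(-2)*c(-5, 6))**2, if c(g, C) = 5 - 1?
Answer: 4096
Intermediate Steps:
G(u) = 4*u**2 (G(u) = (2*u)*(2*u) = 4*u**2)
c(g, C) = 4
(G(-2)*c(-5, 6))**2 = ((4*(-2)**2)*4)**2 = ((4*4)*4)**2 = (16*4)**2 = 64**2 = 4096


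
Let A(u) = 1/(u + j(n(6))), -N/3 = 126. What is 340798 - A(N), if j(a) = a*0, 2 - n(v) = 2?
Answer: 128821645/378 ≈ 3.4080e+5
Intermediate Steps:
n(v) = 0 (n(v) = 2 - 1*2 = 2 - 2 = 0)
N = -378 (N = -3*126 = -378)
j(a) = 0
A(u) = 1/u (A(u) = 1/(u + 0) = 1/u)
340798 - A(N) = 340798 - 1/(-378) = 340798 - 1*(-1/378) = 340798 + 1/378 = 128821645/378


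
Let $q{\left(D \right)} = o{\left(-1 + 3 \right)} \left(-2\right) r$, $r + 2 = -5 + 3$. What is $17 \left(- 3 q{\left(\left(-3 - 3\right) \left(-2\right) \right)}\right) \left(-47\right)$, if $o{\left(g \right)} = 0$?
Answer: $0$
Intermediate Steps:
$r = -4$ ($r = -2 + \left(-5 + 3\right) = -2 - 2 = -4$)
$q{\left(D \right)} = 0$ ($q{\left(D \right)} = 0 \left(-2\right) \left(-4\right) = 0 \left(-4\right) = 0$)
$17 \left(- 3 q{\left(\left(-3 - 3\right) \left(-2\right) \right)}\right) \left(-47\right) = 17 \left(\left(-3\right) 0\right) \left(-47\right) = 17 \cdot 0 \left(-47\right) = 0 \left(-47\right) = 0$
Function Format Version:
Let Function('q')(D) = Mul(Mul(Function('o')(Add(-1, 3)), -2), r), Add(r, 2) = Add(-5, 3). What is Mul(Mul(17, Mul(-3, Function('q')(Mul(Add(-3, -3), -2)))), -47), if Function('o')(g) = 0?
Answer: 0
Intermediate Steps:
r = -4 (r = Add(-2, Add(-5, 3)) = Add(-2, -2) = -4)
Function('q')(D) = 0 (Function('q')(D) = Mul(Mul(0, -2), -4) = Mul(0, -4) = 0)
Mul(Mul(17, Mul(-3, Function('q')(Mul(Add(-3, -3), -2)))), -47) = Mul(Mul(17, Mul(-3, 0)), -47) = Mul(Mul(17, 0), -47) = Mul(0, -47) = 0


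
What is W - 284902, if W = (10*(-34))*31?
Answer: -295442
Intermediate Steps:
W = -10540 (W = -340*31 = -10540)
W - 284902 = -10540 - 284902 = -295442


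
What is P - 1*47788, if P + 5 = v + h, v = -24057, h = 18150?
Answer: -53700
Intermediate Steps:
P = -5912 (P = -5 + (-24057 + 18150) = -5 - 5907 = -5912)
P - 1*47788 = -5912 - 1*47788 = -5912 - 47788 = -53700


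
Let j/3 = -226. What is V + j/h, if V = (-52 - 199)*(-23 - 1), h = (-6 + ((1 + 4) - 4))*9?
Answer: 90586/15 ≈ 6039.1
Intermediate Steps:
j = -678 (j = 3*(-226) = -678)
h = -45 (h = (-6 + (5 - 4))*9 = (-6 + 1)*9 = -5*9 = -45)
V = 6024 (V = -251*(-24) = 6024)
V + j/h = 6024 - 678/(-45) = 6024 - 1/45*(-678) = 6024 + 226/15 = 90586/15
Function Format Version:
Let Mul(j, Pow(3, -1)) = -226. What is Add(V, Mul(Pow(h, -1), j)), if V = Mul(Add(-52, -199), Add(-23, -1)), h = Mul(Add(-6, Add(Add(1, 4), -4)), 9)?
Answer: Rational(90586, 15) ≈ 6039.1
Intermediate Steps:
j = -678 (j = Mul(3, -226) = -678)
h = -45 (h = Mul(Add(-6, Add(5, -4)), 9) = Mul(Add(-6, 1), 9) = Mul(-5, 9) = -45)
V = 6024 (V = Mul(-251, -24) = 6024)
Add(V, Mul(Pow(h, -1), j)) = Add(6024, Mul(Pow(-45, -1), -678)) = Add(6024, Mul(Rational(-1, 45), -678)) = Add(6024, Rational(226, 15)) = Rational(90586, 15)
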